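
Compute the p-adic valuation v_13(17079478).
v_13(17079478) = 5

v_13(n) is the largest exponent k such that 13^k divides n. Factor out: 17079478 = 13^5 · 46. (Sign doesn't affect v_p.) So v_13(17079478) = 5.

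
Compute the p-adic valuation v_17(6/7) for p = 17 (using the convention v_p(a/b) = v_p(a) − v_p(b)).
v_17(6/7) = 0

Factor powers of 17 from the numerator and denominator of the reduced fraction: 6 = 17^0 · 6 and 7 = 17^0 · 7. Apply v_p(a/b) = v_p(a) − v_p(b): v_17(6/7) = 0 − 0 = 0.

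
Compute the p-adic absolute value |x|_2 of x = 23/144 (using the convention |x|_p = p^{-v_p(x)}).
|23/144|_2 = 16

Step 1 — compute v_2(x) by factoring powers of 2 out of the numerator and denominator: v_2(23/144) = -4. Step 2 — apply |x|_p = p^{-v_p(x)} = 2^{4} = 16.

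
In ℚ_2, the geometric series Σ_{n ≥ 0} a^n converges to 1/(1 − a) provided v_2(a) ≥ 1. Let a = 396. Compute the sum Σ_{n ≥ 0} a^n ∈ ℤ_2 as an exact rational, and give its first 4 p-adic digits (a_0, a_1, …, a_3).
Σ a^n = 1/(1 − a) = -1/395;  first 4 digits = (1, 0, 1, 1)

v_2(a) = 2 ≥ 1, so the series converges in ℤ_2 to 1/(1 − a) = 1/(1 − 396) = -1/395. Expand this rational in ℤ_2: compute digits iteratively via d_i = x_i mod 2, x_{i+1} = (x_i − d_i)/2. The first 4 digits are (1, 0, 1, 1).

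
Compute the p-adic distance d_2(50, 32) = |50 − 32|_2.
d_2(50, 32) = 1/2

Step 1 — x − y = 50 − 32 = 18. Step 2 — v_2(18) = 1 (factor: 18 = (2^1 · 9); the sign does not affect v_p). Step 3 — |x − y|_2 = 2^{-1} = 1/2.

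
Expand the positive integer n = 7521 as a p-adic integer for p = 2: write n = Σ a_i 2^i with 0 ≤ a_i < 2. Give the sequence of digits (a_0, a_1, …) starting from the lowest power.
(a_0, a_1, …) = (1, 0, 0, 0, 0, 1, 1, 0, 1, 0, 1, 1, 1)

Repeated division by 2 gives the digits low-to-high: 7521 = 1 + 1·2^5 + 1·2^6 + 1·2^8 + 1·2^10 + 1·2^11 + 1·2^12. Digit sequence: (1, 0, 0, 0, 0, 1, 1, 0, 1, 0, 1, 1, 1).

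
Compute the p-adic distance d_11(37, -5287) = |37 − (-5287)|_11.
d_11(37, -5287) = 1/1331

Step 1 — x − y = 37 − (-5287) = 5324. Step 2 — v_11(5324) = 3 (factor: 5324 = (11^3 · 4); the sign does not affect v_p). Step 3 — |x − y|_11 = 11^{-3} = 1/1331.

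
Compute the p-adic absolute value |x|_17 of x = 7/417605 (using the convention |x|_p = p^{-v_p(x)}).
|7/417605|_17 = 83521

Step 1 — compute v_17(x) by factoring powers of 17 out of the numerator and denominator: v_17(7/417605) = -4. Step 2 — apply |x|_p = p^{-v_p(x)} = 17^{4} = 83521.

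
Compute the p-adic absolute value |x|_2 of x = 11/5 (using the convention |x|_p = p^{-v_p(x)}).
|11/5|_2 = 1

Step 1 — compute v_2(x) by factoring powers of 2 out of the numerator and denominator: v_2(11/5) = 0. Step 2 — apply |x|_p = p^{-v_p(x)} = 2^{0} = 1.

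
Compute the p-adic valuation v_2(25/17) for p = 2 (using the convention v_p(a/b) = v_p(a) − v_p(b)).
v_2(25/17) = 0

Factor powers of 2 from the numerator and denominator of the reduced fraction: 25 = 2^0 · 25 and 17 = 2^0 · 17. Apply v_p(a/b) = v_p(a) − v_p(b): v_2(25/17) = 0 − 0 = 0.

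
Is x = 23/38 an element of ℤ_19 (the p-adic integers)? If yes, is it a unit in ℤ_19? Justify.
x ∉ ℤ_19 (v_19(x) = -1 < 0)

ℤ_19 = {x ∈ ℚ_19 : v_19(x) ≥ 0} and ℤ_19^× = {x ∈ ℤ_19 : v_19(x) = 0}. Here v_19(23/38) = v_19(num) − v_19(den) = -1; compare against these criteria.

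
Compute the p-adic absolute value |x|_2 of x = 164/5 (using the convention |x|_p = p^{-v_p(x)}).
|164/5|_2 = 1/4

Step 1 — compute v_2(x) by factoring powers of 2 out of the numerator and denominator: v_2(164/5) = 2. Step 2 — apply |x|_p = p^{-v_p(x)} = 2^{-2} = 1/4.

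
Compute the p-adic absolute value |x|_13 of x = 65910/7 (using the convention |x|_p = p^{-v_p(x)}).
|65910/7|_13 = 1/2197

Step 1 — compute v_13(x) by factoring powers of 13 out of the numerator and denominator: v_13(65910/7) = 3. Step 2 — apply |x|_p = p^{-v_p(x)} = 13^{-3} = 1/2197.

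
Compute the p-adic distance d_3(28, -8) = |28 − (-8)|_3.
d_3(28, -8) = 1/9

Step 1 — x − y = 28 − (-8) = 36. Step 2 — v_3(36) = 2 (factor: 36 = (3^2 · 4); the sign does not affect v_p). Step 3 — |x − y|_3 = 3^{-2} = 1/9.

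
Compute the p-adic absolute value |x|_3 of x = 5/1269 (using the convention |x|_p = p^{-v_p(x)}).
|5/1269|_3 = 27

Step 1 — compute v_3(x) by factoring powers of 3 out of the numerator and denominator: v_3(5/1269) = -3. Step 2 — apply |x|_p = p^{-v_p(x)} = 3^{3} = 27.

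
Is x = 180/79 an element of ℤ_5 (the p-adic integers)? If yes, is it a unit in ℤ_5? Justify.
x ∈ ℤ_5 but not a unit; v_5(x) = 1 > 0

ℤ_5 = {x ∈ ℚ_5 : v_5(x) ≥ 0} and ℤ_5^× = {x ∈ ℤ_5 : v_5(x) = 0}. Here v_5(180/79) = v_5(num) − v_5(den) = 1; compare against these criteria.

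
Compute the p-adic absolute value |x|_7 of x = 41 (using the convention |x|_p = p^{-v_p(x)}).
|41|_7 = 1

Step 1 — compute v_7(x) by factoring powers of 7 out of the numerator and denominator: v_7(41) = 0. Step 2 — apply |x|_p = p^{-v_p(x)} = 7^{0} = 1.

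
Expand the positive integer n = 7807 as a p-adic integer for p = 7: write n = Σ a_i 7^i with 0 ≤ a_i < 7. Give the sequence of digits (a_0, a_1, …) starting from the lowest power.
(a_0, a_1, …) = (2, 2, 5, 1, 3)

Repeated division by 7 gives the digits low-to-high: 7807 = 2 + 2·7^1 + 5·7^2 + 1·7^3 + 3·7^4. Digit sequence: (2, 2, 5, 1, 3).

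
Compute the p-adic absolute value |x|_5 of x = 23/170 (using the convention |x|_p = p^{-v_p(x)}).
|23/170|_5 = 5

Step 1 — compute v_5(x) by factoring powers of 5 out of the numerator and denominator: v_5(23/170) = -1. Step 2 — apply |x|_p = p^{-v_p(x)} = 5^{1} = 5.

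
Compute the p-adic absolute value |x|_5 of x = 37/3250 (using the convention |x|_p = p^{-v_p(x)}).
|37/3250|_5 = 125

Step 1 — compute v_5(x) by factoring powers of 5 out of the numerator and denominator: v_5(37/3250) = -3. Step 2 — apply |x|_p = p^{-v_p(x)} = 5^{3} = 125.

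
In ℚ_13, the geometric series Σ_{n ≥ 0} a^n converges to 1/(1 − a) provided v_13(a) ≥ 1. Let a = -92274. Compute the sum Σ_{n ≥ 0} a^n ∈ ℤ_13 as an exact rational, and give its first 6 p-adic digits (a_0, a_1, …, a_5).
Σ a^n = 1/(1 − a) = 1/92275;  first 6 digits = (1, 0, 0, 10, 9, 12)

v_13(a) = 3 ≥ 1, so the series converges in ℤ_13 to 1/(1 − a) = 1/(1 − (-92274)) = 1/92275. Expand this rational in ℤ_13: compute digits iteratively via d_i = x_i mod 13, x_{i+1} = (x_i − d_i)/13. The first 6 digits are (1, 0, 0, 10, 9, 12).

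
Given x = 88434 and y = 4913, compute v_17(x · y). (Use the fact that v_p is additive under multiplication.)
v_17(434476242) = 6

v_p(x) = 3 (factor: 88434 = 17^3 · 18); v_p(y) = 3 (factor: 4913 = 17^3 · 1). Additivity: v_p(xy) = v_p(x) + v_p(y) = 3 + 3 = 6. (Direct check: xy = 434476242 = 17^6 · (18).)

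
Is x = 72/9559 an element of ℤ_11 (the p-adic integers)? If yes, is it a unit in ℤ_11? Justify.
x ∉ ℤ_11 (v_11(x) = -2 < 0)

ℤ_11 = {x ∈ ℚ_11 : v_11(x) ≥ 0} and ℤ_11^× = {x ∈ ℤ_11 : v_11(x) = 0}. Here v_11(72/9559) = v_11(num) − v_11(den) = -2; compare against these criteria.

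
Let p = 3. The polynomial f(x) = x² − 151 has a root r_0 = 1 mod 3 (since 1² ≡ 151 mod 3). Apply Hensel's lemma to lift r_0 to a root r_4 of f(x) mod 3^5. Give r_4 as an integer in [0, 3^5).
r_4 = 112 (mod 243)

Hensel's recurrence: r_{i+1} = r_i − f(r_i)·(f′(r_i))^{-1} mod 3^{i+2}, with f′(x) = 2x. Iterate:
  r_0 = 1 (mod 3)
  r_1 = 4 (mod 9)
  r_2 = 4 (mod 27)
  r_3 = 31 (mod 81)
  r_4 = 112 (mod 243)
Final: r_4 = 112, and one checks f(r_4) ≡ 0 mod 3^5.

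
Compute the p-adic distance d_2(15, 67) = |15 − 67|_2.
d_2(15, 67) = 1/4

Step 1 — x − y = 15 − 67 = -52. Step 2 — v_2(-52) = 2 (factor: -52 = −(2^2 · 13); the sign does not affect v_p). Step 3 — |x − y|_2 = 2^{-2} = 1/4.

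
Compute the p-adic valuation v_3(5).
v_3(5) = 0

v_3(n) is the largest exponent k such that 3^k divides n. Factor out: 5 = 3^0 · 5. (Sign doesn't affect v_p.) So v_3(5) = 0.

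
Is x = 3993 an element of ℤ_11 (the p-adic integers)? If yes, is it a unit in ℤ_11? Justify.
x ∈ ℤ_11 but not a unit; v_11(x) = 3 > 0

ℤ_11 = {x ∈ ℚ_11 : v_11(x) ≥ 0} and ℤ_11^× = {x ∈ ℤ_11 : v_11(x) = 0}. Here v_11(3993) = v_11(num) − v_11(den) = 3; compare against these criteria.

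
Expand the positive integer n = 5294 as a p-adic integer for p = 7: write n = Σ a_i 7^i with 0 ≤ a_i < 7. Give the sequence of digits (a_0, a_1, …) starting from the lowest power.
(a_0, a_1, …) = (2, 0, 3, 1, 2)

Repeated division by 7 gives the digits low-to-high: 5294 = 2 + 3·7^2 + 1·7^3 + 2·7^4. Digit sequence: (2, 0, 3, 1, 2).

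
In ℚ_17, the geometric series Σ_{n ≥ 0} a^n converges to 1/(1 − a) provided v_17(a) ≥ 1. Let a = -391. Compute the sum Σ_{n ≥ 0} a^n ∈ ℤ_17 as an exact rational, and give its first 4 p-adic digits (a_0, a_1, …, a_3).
Σ a^n = 1/(1 − a) = 1/392;  first 4 digits = (1, 11, 0, 2)

v_17(a) = 1 ≥ 1, so the series converges in ℤ_17 to 1/(1 − a) = 1/(1 − (-391)) = 1/392. Expand this rational in ℤ_17: compute digits iteratively via d_i = x_i mod 17, x_{i+1} = (x_i − d_i)/17. The first 4 digits are (1, 11, 0, 2).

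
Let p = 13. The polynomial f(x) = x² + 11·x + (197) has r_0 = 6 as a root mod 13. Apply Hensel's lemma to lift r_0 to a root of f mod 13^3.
r_2 = 1514 (mod 2197)

Hensel: r_{i+1} = r_i − f(r_i)·(f′(r_i))^{-1} mod 13^{i+2}, f′(x) = 2x + 11. Iterate:
  r_0 = 6 (mod 13)
  r_1 = 162 (mod 169)
  r_2 = 1514 (mod 2197)
Final: r = 1514 satisfies f(r) ≡ 0 mod 13^3.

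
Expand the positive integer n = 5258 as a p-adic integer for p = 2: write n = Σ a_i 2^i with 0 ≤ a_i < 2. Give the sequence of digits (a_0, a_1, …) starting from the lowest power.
(a_0, a_1, …) = (0, 1, 0, 1, 0, 0, 0, 1, 0, 0, 1, 0, 1)

Repeated division by 2 gives the digits low-to-high: 5258 = 1·2^1 + 1·2^3 + 1·2^7 + 1·2^10 + 1·2^12. Digit sequence: (0, 1, 0, 1, 0, 0, 0, 1, 0, 0, 1, 0, 1).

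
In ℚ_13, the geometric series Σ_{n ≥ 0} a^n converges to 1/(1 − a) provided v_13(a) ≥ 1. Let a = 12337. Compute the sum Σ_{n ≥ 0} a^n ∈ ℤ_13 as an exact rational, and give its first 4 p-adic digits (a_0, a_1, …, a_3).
Σ a^n = 1/(1 − a) = -1/12336;  first 4 digits = (1, 0, 8, 5)

v_13(a) = 2 ≥ 1, so the series converges in ℤ_13 to 1/(1 − a) = 1/(1 − 12337) = -1/12336. Expand this rational in ℤ_13: compute digits iteratively via d_i = x_i mod 13, x_{i+1} = (x_i − d_i)/13. The first 4 digits are (1, 0, 8, 5).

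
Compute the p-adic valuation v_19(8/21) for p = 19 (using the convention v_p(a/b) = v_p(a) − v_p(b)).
v_19(8/21) = 0

Factor powers of 19 from the numerator and denominator of the reduced fraction: 8 = 19^0 · 8 and 21 = 19^0 · 21. Apply v_p(a/b) = v_p(a) − v_p(b): v_19(8/21) = 0 − 0 = 0.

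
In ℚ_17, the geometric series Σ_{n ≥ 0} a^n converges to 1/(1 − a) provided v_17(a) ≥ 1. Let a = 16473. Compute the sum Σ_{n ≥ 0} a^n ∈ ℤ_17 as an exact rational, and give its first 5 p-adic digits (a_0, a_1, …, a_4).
Σ a^n = 1/(1 − a) = -1/16472;  first 5 digits = (1, 0, 6, 3, 2)

v_17(a) = 2 ≥ 1, so the series converges in ℤ_17 to 1/(1 − a) = 1/(1 − 16473) = -1/16472. Expand this rational in ℤ_17: compute digits iteratively via d_i = x_i mod 17, x_{i+1} = (x_i − d_i)/17. The first 5 digits are (1, 0, 6, 3, 2).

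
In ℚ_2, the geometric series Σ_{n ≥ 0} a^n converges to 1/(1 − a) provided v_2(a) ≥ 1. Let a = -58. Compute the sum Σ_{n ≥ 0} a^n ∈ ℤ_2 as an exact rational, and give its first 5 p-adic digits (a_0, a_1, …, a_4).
Σ a^n = 1/(1 − a) = 1/59;  first 5 digits = (1, 1, 0, 0, 1)

v_2(a) = 1 ≥ 1, so the series converges in ℤ_2 to 1/(1 − a) = 1/(1 − (-58)) = 1/59. Expand this rational in ℤ_2: compute digits iteratively via d_i = x_i mod 2, x_{i+1} = (x_i − d_i)/2. The first 5 digits are (1, 1, 0, 0, 1).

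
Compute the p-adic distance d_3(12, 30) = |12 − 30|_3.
d_3(12, 30) = 1/9

Step 1 — x − y = 12 − 30 = -18. Step 2 — v_3(-18) = 2 (factor: -18 = −(3^2 · 2); the sign does not affect v_p). Step 3 — |x − y|_3 = 3^{-2} = 1/9.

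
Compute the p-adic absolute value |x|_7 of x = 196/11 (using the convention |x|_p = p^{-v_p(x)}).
|196/11|_7 = 1/49

Step 1 — compute v_7(x) by factoring powers of 7 out of the numerator and denominator: v_7(196/11) = 2. Step 2 — apply |x|_p = p^{-v_p(x)} = 7^{-2} = 1/49.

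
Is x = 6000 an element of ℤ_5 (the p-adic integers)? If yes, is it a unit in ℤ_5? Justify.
x ∈ ℤ_5 but not a unit; v_5(x) = 3 > 0

ℤ_5 = {x ∈ ℚ_5 : v_5(x) ≥ 0} and ℤ_5^× = {x ∈ ℤ_5 : v_5(x) = 0}. Here v_5(6000) = v_5(num) − v_5(den) = 3; compare against these criteria.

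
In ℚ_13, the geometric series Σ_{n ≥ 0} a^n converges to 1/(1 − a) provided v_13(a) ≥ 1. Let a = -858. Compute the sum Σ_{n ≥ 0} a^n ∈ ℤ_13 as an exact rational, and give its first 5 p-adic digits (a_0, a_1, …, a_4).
Σ a^n = 1/(1 − a) = 1/859;  first 5 digits = (1, 12, 8, 8, 11)

v_13(a) = 1 ≥ 1, so the series converges in ℤ_13 to 1/(1 − a) = 1/(1 − (-858)) = 1/859. Expand this rational in ℤ_13: compute digits iteratively via d_i = x_i mod 13, x_{i+1} = (x_i − d_i)/13. The first 5 digits are (1, 12, 8, 8, 11).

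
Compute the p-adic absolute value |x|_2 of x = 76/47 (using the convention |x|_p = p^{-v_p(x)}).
|76/47|_2 = 1/4

Step 1 — compute v_2(x) by factoring powers of 2 out of the numerator and denominator: v_2(76/47) = 2. Step 2 — apply |x|_p = p^{-v_p(x)} = 2^{-2} = 1/4.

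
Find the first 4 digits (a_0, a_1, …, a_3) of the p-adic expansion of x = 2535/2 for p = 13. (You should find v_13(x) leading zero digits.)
(a_0, …, a_3) = (0, 0, 1, 7)

v_13(2535/2) = 2, so a_0 = ... = a_1 = 0. Factor out: x = 13^2 · u with u = 15/2 a unit in ℤ_13. Expand u iteratively via a_{v+i} = u_i mod 13, u_{i+1} = (u_i − a_{v+i})/13:
  u_0 = 15/2;  a_2 = 1;  u_1 = (u_0 − 1)/13 = 1/2
  u_1 = 1/2;  a_3 = 7;  u_2 = (u_1 − 7)/13 = -1/2
Digits: (0, 0, 1, 7).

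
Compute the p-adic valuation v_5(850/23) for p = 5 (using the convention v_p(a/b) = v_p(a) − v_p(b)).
v_5(850/23) = 2

Factor powers of 5 from the numerator and denominator of the reduced fraction: 850 = 5^2 · 34 and 23 = 5^0 · 23. Apply v_p(a/b) = v_p(a) − v_p(b): v_5(850/23) = 2 − 0 = 2.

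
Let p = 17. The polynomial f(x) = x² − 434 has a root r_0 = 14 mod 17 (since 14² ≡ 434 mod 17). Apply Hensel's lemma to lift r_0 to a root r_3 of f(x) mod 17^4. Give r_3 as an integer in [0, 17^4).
r_3 = 8837 (mod 83521)

Hensel's recurrence: r_{i+1} = r_i − f(r_i)·(f′(r_i))^{-1} mod 17^{i+2}, with f′(x) = 2x. Iterate:
  r_0 = 14 (mod 17)
  r_1 = 167 (mod 289)
  r_2 = 3924 (mod 4913)
  r_3 = 8837 (mod 83521)
Final: r_3 = 8837, and one checks f(r_3) ≡ 0 mod 17^4.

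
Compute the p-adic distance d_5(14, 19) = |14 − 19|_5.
d_5(14, 19) = 1/5

Step 1 — x − y = 14 − 19 = -5. Step 2 — v_5(-5) = 1 (factor: -5 = −(5^1 · 1); the sign does not affect v_p). Step 3 — |x − y|_5 = 5^{-1} = 1/5.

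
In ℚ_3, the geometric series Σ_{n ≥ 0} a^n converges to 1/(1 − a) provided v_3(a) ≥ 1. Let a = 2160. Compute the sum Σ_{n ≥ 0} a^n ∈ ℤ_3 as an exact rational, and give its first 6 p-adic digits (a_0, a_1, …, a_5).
Σ a^n = 1/(1 − a) = -1/2159;  first 6 digits = (1, 0, 0, 2, 2, 2)

v_3(a) = 3 ≥ 1, so the series converges in ℤ_3 to 1/(1 − a) = 1/(1 − 2160) = -1/2159. Expand this rational in ℤ_3: compute digits iteratively via d_i = x_i mod 3, x_{i+1} = (x_i − d_i)/3. The first 6 digits are (1, 0, 0, 2, 2, 2).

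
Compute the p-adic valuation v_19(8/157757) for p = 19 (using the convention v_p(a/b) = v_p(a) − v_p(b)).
v_19(8/157757) = -3

Factor powers of 19 from the numerator and denominator of the reduced fraction: 8 = 19^0 · 8 and 157757 = 19^3 · 23. Apply v_p(a/b) = v_p(a) − v_p(b): v_19(8/157757) = 0 − 3 = -3.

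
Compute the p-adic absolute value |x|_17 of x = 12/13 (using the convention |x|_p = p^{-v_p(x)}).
|12/13|_17 = 1

Step 1 — compute v_17(x) by factoring powers of 17 out of the numerator and denominator: v_17(12/13) = 0. Step 2 — apply |x|_p = p^{-v_p(x)} = 17^{0} = 1.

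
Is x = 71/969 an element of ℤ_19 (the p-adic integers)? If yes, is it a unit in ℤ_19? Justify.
x ∉ ℤ_19 (v_19(x) = -1 < 0)

ℤ_19 = {x ∈ ℚ_19 : v_19(x) ≥ 0} and ℤ_19^× = {x ∈ ℤ_19 : v_19(x) = 0}. Here v_19(71/969) = v_19(num) − v_19(den) = -1; compare against these criteria.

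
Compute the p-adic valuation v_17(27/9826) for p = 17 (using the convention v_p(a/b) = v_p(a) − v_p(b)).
v_17(27/9826) = -3

Factor powers of 17 from the numerator and denominator of the reduced fraction: 27 = 17^0 · 27 and 9826 = 17^3 · 2. Apply v_p(a/b) = v_p(a) − v_p(b): v_17(27/9826) = 0 − 3 = -3.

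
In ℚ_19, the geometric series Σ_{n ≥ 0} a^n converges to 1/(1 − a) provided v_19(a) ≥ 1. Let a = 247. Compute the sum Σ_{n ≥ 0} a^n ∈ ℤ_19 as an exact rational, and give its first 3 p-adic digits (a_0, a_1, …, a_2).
Σ a^n = 1/(1 − a) = -1/246;  first 3 digits = (1, 13, 17)

v_19(a) = 1 ≥ 1, so the series converges in ℤ_19 to 1/(1 − a) = 1/(1 − 247) = -1/246. Expand this rational in ℤ_19: compute digits iteratively via d_i = x_i mod 19, x_{i+1} = (x_i − d_i)/19. The first 3 digits are (1, 13, 17).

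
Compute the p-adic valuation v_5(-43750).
v_5(-43750) = 5

v_5(n) is the largest exponent k such that 5^k divides n. Factor out: -43750 = -5^5 · 14. (Sign doesn't affect v_p.) So v_5(-43750) = 5.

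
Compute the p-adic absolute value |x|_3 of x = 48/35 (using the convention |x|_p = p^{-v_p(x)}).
|48/35|_3 = 1/3

Step 1 — compute v_3(x) by factoring powers of 3 out of the numerator and denominator: v_3(48/35) = 1. Step 2 — apply |x|_p = p^{-v_p(x)} = 3^{-1} = 1/3.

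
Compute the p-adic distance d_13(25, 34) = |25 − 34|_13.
d_13(25, 34) = 1

Step 1 — x − y = 25 − 34 = -9. Step 2 — v_13(-9) = 0 (factor: -9 = −(13^0 · 9); the sign does not affect v_p). Step 3 — |x − y|_13 = 13^{0} = 1.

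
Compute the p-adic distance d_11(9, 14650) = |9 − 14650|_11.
d_11(9, 14650) = 1/14641

Step 1 — x − y = 9 − 14650 = -14641. Step 2 — v_11(-14641) = 4 (factor: -14641 = −(11^4 · 1); the sign does not affect v_p). Step 3 — |x − y|_11 = 11^{-4} = 1/14641.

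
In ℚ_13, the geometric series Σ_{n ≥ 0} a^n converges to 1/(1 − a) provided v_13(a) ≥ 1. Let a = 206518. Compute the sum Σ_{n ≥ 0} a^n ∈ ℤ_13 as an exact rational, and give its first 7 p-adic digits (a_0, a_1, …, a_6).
Σ a^n = 1/(1 − a) = -1/206517;  first 7 digits = (1, 0, 0, 3, 7, 0, 9)

v_13(a) = 3 ≥ 1, so the series converges in ℤ_13 to 1/(1 − a) = 1/(1 − 206518) = -1/206517. Expand this rational in ℤ_13: compute digits iteratively via d_i = x_i mod 13, x_{i+1} = (x_i − d_i)/13. The first 7 digits are (1, 0, 0, 3, 7, 0, 9).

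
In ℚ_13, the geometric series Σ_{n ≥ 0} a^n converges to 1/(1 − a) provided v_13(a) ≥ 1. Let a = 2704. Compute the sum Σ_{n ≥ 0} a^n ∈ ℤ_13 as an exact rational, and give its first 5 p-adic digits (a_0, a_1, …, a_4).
Σ a^n = 1/(1 − a) = -1/2703;  first 5 digits = (1, 0, 3, 1, 9)

v_13(a) = 2 ≥ 1, so the series converges in ℤ_13 to 1/(1 − a) = 1/(1 − 2704) = -1/2703. Expand this rational in ℤ_13: compute digits iteratively via d_i = x_i mod 13, x_{i+1} = (x_i − d_i)/13. The first 5 digits are (1, 0, 3, 1, 9).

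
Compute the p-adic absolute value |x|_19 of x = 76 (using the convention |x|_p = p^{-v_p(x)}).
|76|_19 = 1/19

Step 1 — compute v_19(x) by factoring powers of 19 out of the numerator and denominator: v_19(76) = 1. Step 2 — apply |x|_p = p^{-v_p(x)} = 19^{-1} = 1/19.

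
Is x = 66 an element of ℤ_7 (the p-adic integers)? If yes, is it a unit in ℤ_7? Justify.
x ∈ ℤ_7^× (unit); v_7(x) = 0

ℤ_7 = {x ∈ ℚ_7 : v_7(x) ≥ 0} and ℤ_7^× = {x ∈ ℤ_7 : v_7(x) = 0}. Here v_7(66) = v_7(num) − v_7(den) = 0; compare against these criteria.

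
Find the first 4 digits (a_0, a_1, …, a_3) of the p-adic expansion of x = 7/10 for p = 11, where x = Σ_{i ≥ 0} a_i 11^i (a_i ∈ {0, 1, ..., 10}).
(a_0, …, a_3) = (4, 3, 3, 3)

v_11(7/10) = 0 (numerator and denominator both coprime to 11), so x ∈ ℤ_11^×. Compute digits iteratively via a_i = x_i mod 11, x_{i+1} = (x_i − a_i)/11, with x_0 = x:
  x_0 = 7/10;  a_0 = 4;  x_1 = (x_0 − 4)/11 = -3/10
  x_1 = -3/10;  a_1 = 3;  x_2 = (x_1 − 3)/11 = -3/10
  x_2 = -3/10;  a_2 = 3;  x_3 = (x_2 − 3)/11 = -3/10
  x_3 = -3/10;  a_3 = 3;  x_4 = (x_3 − 3)/11 = -3/10
Digits: (4, 3, 3, 3).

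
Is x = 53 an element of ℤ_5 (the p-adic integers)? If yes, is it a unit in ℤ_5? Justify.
x ∈ ℤ_5^× (unit); v_5(x) = 0

ℤ_5 = {x ∈ ℚ_5 : v_5(x) ≥ 0} and ℤ_5^× = {x ∈ ℤ_5 : v_5(x) = 0}. Here v_5(53) = v_5(num) − v_5(den) = 0; compare against these criteria.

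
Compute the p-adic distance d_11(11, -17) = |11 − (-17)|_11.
d_11(11, -17) = 1

Step 1 — x − y = 11 − (-17) = 28. Step 2 — v_11(28) = 0 (factor: 28 = (11^0 · 28); the sign does not affect v_p). Step 3 — |x − y|_11 = 11^{0} = 1.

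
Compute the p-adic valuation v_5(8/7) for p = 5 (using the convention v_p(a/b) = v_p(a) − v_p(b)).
v_5(8/7) = 0

Factor powers of 5 from the numerator and denominator of the reduced fraction: 8 = 5^0 · 8 and 7 = 5^0 · 7. Apply v_p(a/b) = v_p(a) − v_p(b): v_5(8/7) = 0 − 0 = 0.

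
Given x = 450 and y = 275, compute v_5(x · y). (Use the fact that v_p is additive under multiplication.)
v_5(123750) = 4

v_p(x) = 2 (factor: 450 = 5^2 · 18); v_p(y) = 2 (factor: 275 = 5^2 · 11). Additivity: v_p(xy) = v_p(x) + v_p(y) = 2 + 2 = 4. (Direct check: xy = 123750 = 5^4 · (198).)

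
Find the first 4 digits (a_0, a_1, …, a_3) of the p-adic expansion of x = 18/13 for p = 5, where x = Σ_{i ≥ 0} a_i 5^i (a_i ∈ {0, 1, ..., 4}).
(a_0, …, a_3) = (1, 2, 0, 3)

v_5(18/13) = 0 (numerator and denominator both coprime to 5), so x ∈ ℤ_5^×. Compute digits iteratively via a_i = x_i mod 5, x_{i+1} = (x_i − a_i)/5, with x_0 = x:
  x_0 = 18/13;  a_0 = 1;  x_1 = (x_0 − 1)/5 = 1/13
  x_1 = 1/13;  a_1 = 2;  x_2 = (x_1 − 2)/5 = -5/13
  x_2 = -5/13;  a_2 = 0;  x_3 = (x_2 − 0)/5 = -1/13
  x_3 = -1/13;  a_3 = 3;  x_4 = (x_3 − 3)/5 = -8/13
Digits: (1, 2, 0, 3).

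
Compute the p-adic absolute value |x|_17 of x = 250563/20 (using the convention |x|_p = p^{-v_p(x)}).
|250563/20|_17 = 1/83521

Step 1 — compute v_17(x) by factoring powers of 17 out of the numerator and denominator: v_17(250563/20) = 4. Step 2 — apply |x|_p = p^{-v_p(x)} = 17^{-4} = 1/83521.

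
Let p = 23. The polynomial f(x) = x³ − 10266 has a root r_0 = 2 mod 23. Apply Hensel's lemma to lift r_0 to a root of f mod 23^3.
r_2 = 10467 (mod 12167)

Hensel: r_{i+1} = r_i − f(r_i)/f′(r_i) mod 23^{i+2}, where f′(x) = 3x². Iterate:
  r_0 = 2 (mod 23)
  r_1 = 416 (mod 529)
  r_2 = 10467 (mod 12167)
Final: r = 10467 with f(r) ≡ 0 mod 23^3.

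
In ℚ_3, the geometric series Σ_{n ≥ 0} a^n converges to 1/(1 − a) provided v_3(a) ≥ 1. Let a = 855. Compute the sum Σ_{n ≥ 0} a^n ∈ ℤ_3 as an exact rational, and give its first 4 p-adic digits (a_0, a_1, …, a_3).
Σ a^n = 1/(1 − a) = -1/854;  first 4 digits = (1, 0, 2, 1)

v_3(a) = 2 ≥ 1, so the series converges in ℤ_3 to 1/(1 − a) = 1/(1 − 855) = -1/854. Expand this rational in ℤ_3: compute digits iteratively via d_i = x_i mod 3, x_{i+1} = (x_i − d_i)/3. The first 4 digits are (1, 0, 2, 1).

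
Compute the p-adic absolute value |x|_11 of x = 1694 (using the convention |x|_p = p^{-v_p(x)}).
|1694|_11 = 1/121

Step 1 — compute v_11(x) by factoring powers of 11 out of the numerator and denominator: v_11(1694) = 2. Step 2 — apply |x|_p = p^{-v_p(x)} = 11^{-2} = 1/121.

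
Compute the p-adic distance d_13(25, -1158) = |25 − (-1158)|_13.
d_13(25, -1158) = 1/169

Step 1 — x − y = 25 − (-1158) = 1183. Step 2 — v_13(1183) = 2 (factor: 1183 = (13^2 · 7); the sign does not affect v_p). Step 3 — |x − y|_13 = 13^{-2} = 1/169.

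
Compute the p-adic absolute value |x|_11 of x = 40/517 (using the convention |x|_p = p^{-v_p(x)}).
|40/517|_11 = 11

Step 1 — compute v_11(x) by factoring powers of 11 out of the numerator and denominator: v_11(40/517) = -1. Step 2 — apply |x|_p = p^{-v_p(x)} = 11^{1} = 11.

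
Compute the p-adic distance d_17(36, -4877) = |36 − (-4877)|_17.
d_17(36, -4877) = 1/4913

Step 1 — x − y = 36 − (-4877) = 4913. Step 2 — v_17(4913) = 3 (factor: 4913 = (17^3 · 1); the sign does not affect v_p). Step 3 — |x − y|_17 = 17^{-3} = 1/4913.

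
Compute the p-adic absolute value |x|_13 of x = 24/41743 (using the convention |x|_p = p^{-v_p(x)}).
|24/41743|_13 = 2197

Step 1 — compute v_13(x) by factoring powers of 13 out of the numerator and denominator: v_13(24/41743) = -3. Step 2 — apply |x|_p = p^{-v_p(x)} = 13^{3} = 2197.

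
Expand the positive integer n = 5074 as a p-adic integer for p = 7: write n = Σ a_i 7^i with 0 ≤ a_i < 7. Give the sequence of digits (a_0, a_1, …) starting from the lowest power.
(a_0, a_1, …) = (6, 3, 5, 0, 2)

Repeated division by 7 gives the digits low-to-high: 5074 = 6 + 3·7^1 + 5·7^2 + 2·7^4. Digit sequence: (6, 3, 5, 0, 2).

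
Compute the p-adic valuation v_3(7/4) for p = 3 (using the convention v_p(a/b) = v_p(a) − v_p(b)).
v_3(7/4) = 0

Factor powers of 3 from the numerator and denominator of the reduced fraction: 7 = 3^0 · 7 and 4 = 3^0 · 4. Apply v_p(a/b) = v_p(a) − v_p(b): v_3(7/4) = 0 − 0 = 0.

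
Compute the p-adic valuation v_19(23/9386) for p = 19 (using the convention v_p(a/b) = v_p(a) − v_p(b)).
v_19(23/9386) = -2

Factor powers of 19 from the numerator and denominator of the reduced fraction: 23 = 19^0 · 23 and 9386 = 19^2 · 26. Apply v_p(a/b) = v_p(a) − v_p(b): v_19(23/9386) = 0 − 2 = -2.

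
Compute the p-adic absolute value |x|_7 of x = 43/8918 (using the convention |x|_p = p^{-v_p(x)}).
|43/8918|_7 = 343

Step 1 — compute v_7(x) by factoring powers of 7 out of the numerator and denominator: v_7(43/8918) = -3. Step 2 — apply |x|_p = p^{-v_p(x)} = 7^{3} = 343.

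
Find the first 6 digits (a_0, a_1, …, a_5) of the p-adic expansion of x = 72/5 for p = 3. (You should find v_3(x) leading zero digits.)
(a_0, …, a_5) = (0, 0, 1, 2, 0, 1)

v_3(72/5) = 2, so a_0 = ... = a_1 = 0. Factor out: x = 3^2 · u with u = 8/5 a unit in ℤ_3. Expand u iteratively via a_{v+i} = u_i mod 3, u_{i+1} = (u_i − a_{v+i})/3:
  u_0 = 8/5;  a_2 = 1;  u_1 = (u_0 − 1)/3 = 1/5
  u_1 = 1/5;  a_3 = 2;  u_2 = (u_1 − 2)/3 = -3/5
  u_2 = -3/5;  a_4 = 0;  u_3 = (u_2 − 0)/3 = -1/5
  u_3 = -1/5;  a_5 = 1;  u_4 = (u_3 − 1)/3 = -2/5
Digits: (0, 0, 1, 2, 0, 1).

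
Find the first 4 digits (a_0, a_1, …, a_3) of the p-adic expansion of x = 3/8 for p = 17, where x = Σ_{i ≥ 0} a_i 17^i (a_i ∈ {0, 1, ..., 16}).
(a_0, …, a_3) = (11, 10, 10, 10)

v_17(3/8) = 0 (numerator and denominator both coprime to 17), so x ∈ ℤ_17^×. Compute digits iteratively via a_i = x_i mod 17, x_{i+1} = (x_i − a_i)/17, with x_0 = x:
  x_0 = 3/8;  a_0 = 11;  x_1 = (x_0 − 11)/17 = -5/8
  x_1 = -5/8;  a_1 = 10;  x_2 = (x_1 − 10)/17 = -5/8
  x_2 = -5/8;  a_2 = 10;  x_3 = (x_2 − 10)/17 = -5/8
  x_3 = -5/8;  a_3 = 10;  x_4 = (x_3 − 10)/17 = -5/8
Digits: (11, 10, 10, 10).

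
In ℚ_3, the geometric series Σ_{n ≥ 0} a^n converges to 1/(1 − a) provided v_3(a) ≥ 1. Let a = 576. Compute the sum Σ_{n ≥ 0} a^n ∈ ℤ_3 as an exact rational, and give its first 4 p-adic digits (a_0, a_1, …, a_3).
Σ a^n = 1/(1 − a) = -1/575;  first 4 digits = (1, 0, 1, 0)

v_3(a) = 2 ≥ 1, so the series converges in ℤ_3 to 1/(1 − a) = 1/(1 − 576) = -1/575. Expand this rational in ℤ_3: compute digits iteratively via d_i = x_i mod 3, x_{i+1} = (x_i − d_i)/3. The first 4 digits are (1, 0, 1, 0).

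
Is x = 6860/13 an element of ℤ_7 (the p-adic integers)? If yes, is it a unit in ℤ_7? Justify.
x ∈ ℤ_7 but not a unit; v_7(x) = 3 > 0

ℤ_7 = {x ∈ ℚ_7 : v_7(x) ≥ 0} and ℤ_7^× = {x ∈ ℤ_7 : v_7(x) = 0}. Here v_7(6860/13) = v_7(num) − v_7(den) = 3; compare against these criteria.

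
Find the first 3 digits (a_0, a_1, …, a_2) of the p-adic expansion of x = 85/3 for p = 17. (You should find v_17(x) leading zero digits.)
(a_0, …, a_2) = (0, 13, 5)

v_17(85/3) = 1, so a_0 = ... = a_0 = 0. Factor out: x = 17^1 · u with u = 5/3 a unit in ℤ_17. Expand u iteratively via a_{v+i} = u_i mod 17, u_{i+1} = (u_i − a_{v+i})/17:
  u_0 = 5/3;  a_1 = 13;  u_1 = (u_0 − 13)/17 = -2/3
  u_1 = -2/3;  a_2 = 5;  u_2 = (u_1 − 5)/17 = -1/3
Digits: (0, 13, 5).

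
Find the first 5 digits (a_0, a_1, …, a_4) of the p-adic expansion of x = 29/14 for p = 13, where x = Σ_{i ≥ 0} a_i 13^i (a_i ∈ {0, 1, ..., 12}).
(a_0, …, a_4) = (3, 12, 0, 12, 0)

v_13(29/14) = 0 (numerator and denominator both coprime to 13), so x ∈ ℤ_13^×. Compute digits iteratively via a_i = x_i mod 13, x_{i+1} = (x_i − a_i)/13, with x_0 = x:
  x_0 = 29/14;  a_0 = 3;  x_1 = (x_0 − 3)/13 = -1/14
  x_1 = -1/14;  a_1 = 12;  x_2 = (x_1 − 12)/13 = -13/14
  x_2 = -13/14;  a_2 = 0;  x_3 = (x_2 − 0)/13 = -1/14
  x_3 = -1/14;  a_3 = 12;  x_4 = (x_3 − 12)/13 = -13/14
  x_4 = -13/14;  a_4 = 0;  x_5 = (x_4 − 0)/13 = -1/14
Digits: (3, 12, 0, 12, 0).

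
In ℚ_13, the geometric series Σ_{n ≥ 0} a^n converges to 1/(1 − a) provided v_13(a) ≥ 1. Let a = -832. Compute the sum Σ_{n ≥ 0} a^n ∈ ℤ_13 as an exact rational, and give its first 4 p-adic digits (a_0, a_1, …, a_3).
Σ a^n = 1/(1 − a) = 1/833;  first 4 digits = (1, 1, 9, 3)

v_13(a) = 1 ≥ 1, so the series converges in ℤ_13 to 1/(1 − a) = 1/(1 − (-832)) = 1/833. Expand this rational in ℤ_13: compute digits iteratively via d_i = x_i mod 13, x_{i+1} = (x_i − d_i)/13. The first 4 digits are (1, 1, 9, 3).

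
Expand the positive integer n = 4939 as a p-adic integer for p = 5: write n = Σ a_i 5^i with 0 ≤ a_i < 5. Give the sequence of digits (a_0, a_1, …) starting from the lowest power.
(a_0, a_1, …) = (4, 2, 2, 4, 2, 1)

Repeated division by 5 gives the digits low-to-high: 4939 = 4 + 2·5^1 + 2·5^2 + 4·5^3 + 2·5^4 + 1·5^5. Digit sequence: (4, 2, 2, 4, 2, 1).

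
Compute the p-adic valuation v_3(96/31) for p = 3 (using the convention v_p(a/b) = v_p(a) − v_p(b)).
v_3(96/31) = 1

Factor powers of 3 from the numerator and denominator of the reduced fraction: 96 = 3^1 · 32 and 31 = 3^0 · 31. Apply v_p(a/b) = v_p(a) − v_p(b): v_3(96/31) = 1 − 0 = 1.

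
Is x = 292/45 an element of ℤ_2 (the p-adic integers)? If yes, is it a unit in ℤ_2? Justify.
x ∈ ℤ_2 but not a unit; v_2(x) = 2 > 0

ℤ_2 = {x ∈ ℚ_2 : v_2(x) ≥ 0} and ℤ_2^× = {x ∈ ℤ_2 : v_2(x) = 0}. Here v_2(292/45) = v_2(num) − v_2(den) = 2; compare against these criteria.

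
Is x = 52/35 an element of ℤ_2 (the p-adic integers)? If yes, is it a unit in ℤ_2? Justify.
x ∈ ℤ_2 but not a unit; v_2(x) = 2 > 0

ℤ_2 = {x ∈ ℚ_2 : v_2(x) ≥ 0} and ℤ_2^× = {x ∈ ℤ_2 : v_2(x) = 0}. Here v_2(52/35) = v_2(num) − v_2(den) = 2; compare against these criteria.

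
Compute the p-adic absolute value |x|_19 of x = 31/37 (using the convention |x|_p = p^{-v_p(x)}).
|31/37|_19 = 1

Step 1 — compute v_19(x) by factoring powers of 19 out of the numerator and denominator: v_19(31/37) = 0. Step 2 — apply |x|_p = p^{-v_p(x)} = 19^{0} = 1.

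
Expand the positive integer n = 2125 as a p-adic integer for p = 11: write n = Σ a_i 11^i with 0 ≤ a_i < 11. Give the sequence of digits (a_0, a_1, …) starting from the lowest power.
(a_0, a_1, …) = (2, 6, 6, 1)

Repeated division by 11 gives the digits low-to-high: 2125 = 2 + 6·11^1 + 6·11^2 + 1·11^3. Digit sequence: (2, 6, 6, 1).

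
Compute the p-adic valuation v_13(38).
v_13(38) = 0

v_13(n) is the largest exponent k such that 13^k divides n. Factor out: 38 = 13^0 · 38. (Sign doesn't affect v_p.) So v_13(38) = 0.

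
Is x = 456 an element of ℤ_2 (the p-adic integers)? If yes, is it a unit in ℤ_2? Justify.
x ∈ ℤ_2 but not a unit; v_2(x) = 3 > 0

ℤ_2 = {x ∈ ℚ_2 : v_2(x) ≥ 0} and ℤ_2^× = {x ∈ ℤ_2 : v_2(x) = 0}. Here v_2(456) = v_2(num) − v_2(den) = 3; compare against these criteria.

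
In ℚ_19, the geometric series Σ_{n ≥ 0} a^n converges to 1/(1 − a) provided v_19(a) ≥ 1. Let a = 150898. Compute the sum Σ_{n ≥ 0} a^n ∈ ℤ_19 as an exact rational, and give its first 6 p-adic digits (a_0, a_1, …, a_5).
Σ a^n = 1/(1 − a) = -1/150897;  first 6 digits = (1, 0, 0, 3, 1, 0)

v_19(a) = 3 ≥ 1, so the series converges in ℤ_19 to 1/(1 − a) = 1/(1 − 150898) = -1/150897. Expand this rational in ℤ_19: compute digits iteratively via d_i = x_i mod 19, x_{i+1} = (x_i − d_i)/19. The first 6 digits are (1, 0, 0, 3, 1, 0).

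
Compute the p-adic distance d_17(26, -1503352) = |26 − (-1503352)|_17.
d_17(26, -1503352) = 1/83521

Step 1 — x − y = 26 − (-1503352) = 1503378. Step 2 — v_17(1503378) = 4 (factor: 1503378 = (17^4 · 18); the sign does not affect v_p). Step 3 — |x − y|_17 = 17^{-4} = 1/83521.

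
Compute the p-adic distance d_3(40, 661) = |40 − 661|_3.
d_3(40, 661) = 1/27

Step 1 — x − y = 40 − 661 = -621. Step 2 — v_3(-621) = 3 (factor: -621 = −(3^3 · 23); the sign does not affect v_p). Step 3 — |x − y|_3 = 3^{-3} = 1/27.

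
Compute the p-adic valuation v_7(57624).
v_7(57624) = 4

v_7(n) is the largest exponent k such that 7^k divides n. Factor out: 57624 = 7^4 · 24. (Sign doesn't affect v_p.) So v_7(57624) = 4.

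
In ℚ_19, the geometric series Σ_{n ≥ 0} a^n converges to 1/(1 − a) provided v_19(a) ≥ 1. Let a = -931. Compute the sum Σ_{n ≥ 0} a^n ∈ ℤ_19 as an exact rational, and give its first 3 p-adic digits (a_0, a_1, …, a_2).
Σ a^n = 1/(1 − a) = 1/932;  first 3 digits = (1, 8, 4)

v_19(a) = 1 ≥ 1, so the series converges in ℤ_19 to 1/(1 − a) = 1/(1 − (-931)) = 1/932. Expand this rational in ℤ_19: compute digits iteratively via d_i = x_i mod 19, x_{i+1} = (x_i − d_i)/19. The first 3 digits are (1, 8, 4).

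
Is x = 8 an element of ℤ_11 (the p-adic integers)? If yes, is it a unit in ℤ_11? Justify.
x ∈ ℤ_11^× (unit); v_11(x) = 0

ℤ_11 = {x ∈ ℚ_11 : v_11(x) ≥ 0} and ℤ_11^× = {x ∈ ℤ_11 : v_11(x) = 0}. Here v_11(8) = v_11(num) − v_11(den) = 0; compare against these criteria.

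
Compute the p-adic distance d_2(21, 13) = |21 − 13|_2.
d_2(21, 13) = 1/8

Step 1 — x − y = 21 − 13 = 8. Step 2 — v_2(8) = 3 (factor: 8 = (2^3 · 1); the sign does not affect v_p). Step 3 — |x − y|_2 = 2^{-3} = 1/8.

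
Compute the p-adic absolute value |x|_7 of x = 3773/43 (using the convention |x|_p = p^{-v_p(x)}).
|3773/43|_7 = 1/343

Step 1 — compute v_7(x) by factoring powers of 7 out of the numerator and denominator: v_7(3773/43) = 3. Step 2 — apply |x|_p = p^{-v_p(x)} = 7^{-3} = 1/343.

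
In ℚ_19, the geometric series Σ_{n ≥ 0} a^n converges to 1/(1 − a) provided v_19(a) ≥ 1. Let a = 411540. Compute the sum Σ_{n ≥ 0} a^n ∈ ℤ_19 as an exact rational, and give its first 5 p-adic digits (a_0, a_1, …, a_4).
Σ a^n = 1/(1 − a) = -1/411539;  first 5 digits = (1, 0, 0, 3, 3)

v_19(a) = 3 ≥ 1, so the series converges in ℤ_19 to 1/(1 − a) = 1/(1 − 411540) = -1/411539. Expand this rational in ℤ_19: compute digits iteratively via d_i = x_i mod 19, x_{i+1} = (x_i − d_i)/19. The first 5 digits are (1, 0, 0, 3, 3).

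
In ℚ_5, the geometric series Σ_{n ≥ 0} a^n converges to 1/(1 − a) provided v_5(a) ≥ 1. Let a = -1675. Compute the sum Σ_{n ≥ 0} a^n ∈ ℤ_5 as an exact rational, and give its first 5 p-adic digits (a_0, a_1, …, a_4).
Σ a^n = 1/(1 − a) = 1/1676;  first 5 digits = (1, 0, 3, 1, 1)

v_5(a) = 2 ≥ 1, so the series converges in ℤ_5 to 1/(1 − a) = 1/(1 − (-1675)) = 1/1676. Expand this rational in ℤ_5: compute digits iteratively via d_i = x_i mod 5, x_{i+1} = (x_i − d_i)/5. The first 5 digits are (1, 0, 3, 1, 1).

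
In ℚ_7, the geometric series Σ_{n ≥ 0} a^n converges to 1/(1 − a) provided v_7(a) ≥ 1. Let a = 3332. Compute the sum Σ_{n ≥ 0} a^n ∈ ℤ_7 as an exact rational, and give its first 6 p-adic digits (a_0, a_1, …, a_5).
Σ a^n = 1/(1 − a) = -1/3331;  first 6 digits = (1, 0, 5, 2, 5, 2)

v_7(a) = 2 ≥ 1, so the series converges in ℤ_7 to 1/(1 − a) = 1/(1 − 3332) = -1/3331. Expand this rational in ℤ_7: compute digits iteratively via d_i = x_i mod 7, x_{i+1} = (x_i − d_i)/7. The first 6 digits are (1, 0, 5, 2, 5, 2).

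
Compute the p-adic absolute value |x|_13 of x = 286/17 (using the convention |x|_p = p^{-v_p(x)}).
|286/17|_13 = 1/13

Step 1 — compute v_13(x) by factoring powers of 13 out of the numerator and denominator: v_13(286/17) = 1. Step 2 — apply |x|_p = p^{-v_p(x)} = 13^{-1} = 1/13.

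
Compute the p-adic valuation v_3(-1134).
v_3(-1134) = 4

v_3(n) is the largest exponent k such that 3^k divides n. Factor out: -1134 = -3^4 · 14. (Sign doesn't affect v_p.) So v_3(-1134) = 4.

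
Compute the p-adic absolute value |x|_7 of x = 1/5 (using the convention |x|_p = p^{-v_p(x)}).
|1/5|_7 = 1

Step 1 — compute v_7(x) by factoring powers of 7 out of the numerator and denominator: v_7(1/5) = 0. Step 2 — apply |x|_p = p^{-v_p(x)} = 7^{0} = 1.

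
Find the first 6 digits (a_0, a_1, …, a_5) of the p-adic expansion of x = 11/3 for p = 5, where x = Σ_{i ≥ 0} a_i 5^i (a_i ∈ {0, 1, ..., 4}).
(a_0, …, a_5) = (2, 2, 3, 1, 3, 1)

v_5(11/3) = 0 (numerator and denominator both coprime to 5), so x ∈ ℤ_5^×. Compute digits iteratively via a_i = x_i mod 5, x_{i+1} = (x_i − a_i)/5, with x_0 = x:
  x_0 = 11/3;  a_0 = 2;  x_1 = (x_0 − 2)/5 = 1/3
  x_1 = 1/3;  a_1 = 2;  x_2 = (x_1 − 2)/5 = -1/3
  x_2 = -1/3;  a_2 = 3;  x_3 = (x_2 − 3)/5 = -2/3
  x_3 = -2/3;  a_3 = 1;  x_4 = (x_3 − 1)/5 = -1/3
  x_4 = -1/3;  a_4 = 3;  x_5 = (x_4 − 3)/5 = -2/3
  x_5 = -2/3;  a_5 = 1;  x_6 = (x_5 − 1)/5 = -1/3
Digits: (2, 2, 3, 1, 3, 1).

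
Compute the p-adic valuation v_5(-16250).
v_5(-16250) = 4

v_5(n) is the largest exponent k such that 5^k divides n. Factor out: -16250 = -5^4 · 26. (Sign doesn't affect v_p.) So v_5(-16250) = 4.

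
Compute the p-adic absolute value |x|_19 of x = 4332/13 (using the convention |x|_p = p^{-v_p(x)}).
|4332/13|_19 = 1/361

Step 1 — compute v_19(x) by factoring powers of 19 out of the numerator and denominator: v_19(4332/13) = 2. Step 2 — apply |x|_p = p^{-v_p(x)} = 19^{-2} = 1/361.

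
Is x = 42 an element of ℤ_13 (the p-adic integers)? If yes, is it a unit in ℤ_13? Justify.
x ∈ ℤ_13^× (unit); v_13(x) = 0

ℤ_13 = {x ∈ ℚ_13 : v_13(x) ≥ 0} and ℤ_13^× = {x ∈ ℤ_13 : v_13(x) = 0}. Here v_13(42) = v_13(num) − v_13(den) = 0; compare against these criteria.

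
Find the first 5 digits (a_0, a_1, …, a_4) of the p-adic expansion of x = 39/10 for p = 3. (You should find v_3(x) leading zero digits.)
(a_0, …, a_4) = (0, 1, 1, 0, 2)

v_3(39/10) = 1, so a_0 = ... = a_0 = 0. Factor out: x = 3^1 · u with u = 13/10 a unit in ℤ_3. Expand u iteratively via a_{v+i} = u_i mod 3, u_{i+1} = (u_i − a_{v+i})/3:
  u_0 = 13/10;  a_1 = 1;  u_1 = (u_0 − 1)/3 = 1/10
  u_1 = 1/10;  a_2 = 1;  u_2 = (u_1 − 1)/3 = -3/10
  u_2 = -3/10;  a_3 = 0;  u_3 = (u_2 − 0)/3 = -1/10
  u_3 = -1/10;  a_4 = 2;  u_4 = (u_3 − 2)/3 = -7/10
Digits: (0, 1, 1, 0, 2).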